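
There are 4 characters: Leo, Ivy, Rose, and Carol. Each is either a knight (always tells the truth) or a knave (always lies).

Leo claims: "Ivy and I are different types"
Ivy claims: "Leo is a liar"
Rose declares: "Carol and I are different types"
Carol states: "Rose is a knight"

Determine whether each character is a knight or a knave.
Leo is a knight.
Ivy is a knave.
Rose is a knave.
Carol is a knave.

Verification:
- Leo (knight) says "Ivy and I are different types" - this is TRUE because Leo is a knight and Ivy is a knave.
- Ivy (knave) says "Leo is a liar" - this is FALSE (a lie) because Leo is a knight.
- Rose (knave) says "Carol and I are different types" - this is FALSE (a lie) because Rose is a knave and Carol is a knave.
- Carol (knave) says "Rose is a knight" - this is FALSE (a lie) because Rose is a knave.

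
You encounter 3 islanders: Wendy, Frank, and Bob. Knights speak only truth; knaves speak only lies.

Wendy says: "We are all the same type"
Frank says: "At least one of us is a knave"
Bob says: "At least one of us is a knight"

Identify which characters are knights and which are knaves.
Wendy is a knave.
Frank is a knight.
Bob is a knight.

Verification:
- Wendy (knave) says "We are all the same type" - this is FALSE (a lie) because Frank and Bob are knights and Wendy is a knave.
- Frank (knight) says "At least one of us is a knave" - this is TRUE because Wendy is a knave.
- Bob (knight) says "At least one of us is a knight" - this is TRUE because Frank and Bob are knights.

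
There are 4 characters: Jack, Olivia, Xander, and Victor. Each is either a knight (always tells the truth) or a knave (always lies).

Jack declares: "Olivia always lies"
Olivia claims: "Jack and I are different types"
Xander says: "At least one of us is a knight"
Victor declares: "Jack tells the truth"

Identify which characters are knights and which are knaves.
Jack is a knave.
Olivia is a knight.
Xander is a knight.
Victor is a knave.

Verification:
- Jack (knave) says "Olivia always lies" - this is FALSE (a lie) because Olivia is a knight.
- Olivia (knight) says "Jack and I are different types" - this is TRUE because Olivia is a knight and Jack is a knave.
- Xander (knight) says "At least one of us is a knight" - this is TRUE because Olivia and Xander are knights.
- Victor (knave) says "Jack tells the truth" - this is FALSE (a lie) because Jack is a knave.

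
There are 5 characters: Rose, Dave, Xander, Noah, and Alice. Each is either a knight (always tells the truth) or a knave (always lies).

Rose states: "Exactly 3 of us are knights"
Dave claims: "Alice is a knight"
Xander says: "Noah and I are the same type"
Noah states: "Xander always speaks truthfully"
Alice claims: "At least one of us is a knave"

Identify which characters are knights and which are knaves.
Rose is a knave.
Dave is a knight.
Xander is a knight.
Noah is a knight.
Alice is a knight.

Verification:
- Rose (knave) says "Exactly 3 of us are knights" - this is FALSE (a lie) because there are 4 knights.
- Dave (knight) says "Alice is a knight" - this is TRUE because Alice is a knight.
- Xander (knight) says "Noah and I are the same type" - this is TRUE because Xander is a knight and Noah is a knight.
- Noah (knight) says "Xander always speaks truthfully" - this is TRUE because Xander is a knight.
- Alice (knight) says "At least one of us is a knave" - this is TRUE because Rose is a knave.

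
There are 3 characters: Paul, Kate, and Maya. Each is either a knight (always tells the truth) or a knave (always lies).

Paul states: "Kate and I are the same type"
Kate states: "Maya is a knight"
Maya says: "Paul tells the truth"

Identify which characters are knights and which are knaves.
Paul is a knight.
Kate is a knight.
Maya is a knight.

Verification:
- Paul (knight) says "Kate and I are the same type" - this is TRUE because Paul is a knight and Kate is a knight.
- Kate (knight) says "Maya is a knight" - this is TRUE because Maya is a knight.
- Maya (knight) says "Paul tells the truth" - this is TRUE because Paul is a knight.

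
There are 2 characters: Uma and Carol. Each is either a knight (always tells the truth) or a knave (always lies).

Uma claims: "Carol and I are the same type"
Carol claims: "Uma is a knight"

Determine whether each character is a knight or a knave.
Uma is a knight.
Carol is a knight.

Verification:
- Uma (knight) says "Carol and I are the same type" - this is TRUE because Uma is a knight and Carol is a knight.
- Carol (knight) says "Uma is a knight" - this is TRUE because Uma is a knight.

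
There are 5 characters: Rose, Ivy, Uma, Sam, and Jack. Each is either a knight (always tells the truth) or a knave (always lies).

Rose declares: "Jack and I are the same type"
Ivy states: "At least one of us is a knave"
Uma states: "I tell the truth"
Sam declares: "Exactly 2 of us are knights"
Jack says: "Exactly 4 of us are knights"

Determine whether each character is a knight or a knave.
Rose is a knight.
Ivy is a knight.
Uma is a knight.
Sam is a knave.
Jack is a knight.

Verification:
- Rose (knight) says "Jack and I are the same type" - this is TRUE because Rose is a knight and Jack is a knight.
- Ivy (knight) says "At least one of us is a knave" - this is TRUE because Sam is a knave.
- Uma (knight) says "I tell the truth" - this is TRUE because Uma is a knight.
- Sam (knave) says "Exactly 2 of us are knights" - this is FALSE (a lie) because there are 4 knights.
- Jack (knight) says "Exactly 4 of us are knights" - this is TRUE because there are 4 knights.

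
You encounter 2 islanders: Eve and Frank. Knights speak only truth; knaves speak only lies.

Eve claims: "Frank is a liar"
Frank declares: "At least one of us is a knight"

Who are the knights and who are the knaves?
Eve is a knave.
Frank is a knight.

Verification:
- Eve (knave) says "Frank is a liar" - this is FALSE (a lie) because Frank is a knight.
- Frank (knight) says "At least one of us is a knight" - this is TRUE because Frank is a knight.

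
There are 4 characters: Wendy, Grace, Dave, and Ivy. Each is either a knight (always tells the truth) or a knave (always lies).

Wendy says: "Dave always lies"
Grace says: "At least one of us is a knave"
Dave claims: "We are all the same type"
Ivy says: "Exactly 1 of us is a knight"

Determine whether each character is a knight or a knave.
Wendy is a knight.
Grace is a knight.
Dave is a knave.
Ivy is a knave.

Verification:
- Wendy (knight) says "Dave always lies" - this is TRUE because Dave is a knave.
- Grace (knight) says "At least one of us is a knave" - this is TRUE because Dave and Ivy are knaves.
- Dave (knave) says "We are all the same type" - this is FALSE (a lie) because Wendy and Grace are knights and Dave and Ivy are knaves.
- Ivy (knave) says "Exactly 1 of us is a knight" - this is FALSE (a lie) because there are 2 knights.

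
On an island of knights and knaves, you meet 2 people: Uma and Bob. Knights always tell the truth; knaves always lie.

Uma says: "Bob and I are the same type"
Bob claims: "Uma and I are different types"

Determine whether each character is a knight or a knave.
Uma is a knave.
Bob is a knight.

Verification:
- Uma (knave) says "Bob and I are the same type" - this is FALSE (a lie) because Uma is a knave and Bob is a knight.
- Bob (knight) says "Uma and I are different types" - this is TRUE because Bob is a knight and Uma is a knave.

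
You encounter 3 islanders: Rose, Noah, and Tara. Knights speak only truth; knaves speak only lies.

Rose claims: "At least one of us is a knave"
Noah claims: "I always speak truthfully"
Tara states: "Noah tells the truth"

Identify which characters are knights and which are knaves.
Rose is a knight.
Noah is a knave.
Tara is a knave.

Verification:
- Rose (knight) says "At least one of us is a knave" - this is TRUE because Noah and Tara are knaves.
- Noah (knave) says "I always speak truthfully" - this is FALSE (a lie) because Noah is a knave.
- Tara (knave) says "Noah tells the truth" - this is FALSE (a lie) because Noah is a knave.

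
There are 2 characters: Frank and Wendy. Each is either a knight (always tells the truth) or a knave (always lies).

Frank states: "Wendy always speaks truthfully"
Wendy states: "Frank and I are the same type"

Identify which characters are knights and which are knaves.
Frank is a knight.
Wendy is a knight.

Verification:
- Frank (knight) says "Wendy always speaks truthfully" - this is TRUE because Wendy is a knight.
- Wendy (knight) says "Frank and I are the same type" - this is TRUE because Wendy is a knight and Frank is a knight.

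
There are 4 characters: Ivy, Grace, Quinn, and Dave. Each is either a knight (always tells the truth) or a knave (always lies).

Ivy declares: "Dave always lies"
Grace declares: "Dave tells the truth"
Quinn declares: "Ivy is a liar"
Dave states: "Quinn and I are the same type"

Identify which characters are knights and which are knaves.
Ivy is a knave.
Grace is a knight.
Quinn is a knight.
Dave is a knight.

Verification:
- Ivy (knave) says "Dave always lies" - this is FALSE (a lie) because Dave is a knight.
- Grace (knight) says "Dave tells the truth" - this is TRUE because Dave is a knight.
- Quinn (knight) says "Ivy is a liar" - this is TRUE because Ivy is a knave.
- Dave (knight) says "Quinn and I are the same type" - this is TRUE because Dave is a knight and Quinn is a knight.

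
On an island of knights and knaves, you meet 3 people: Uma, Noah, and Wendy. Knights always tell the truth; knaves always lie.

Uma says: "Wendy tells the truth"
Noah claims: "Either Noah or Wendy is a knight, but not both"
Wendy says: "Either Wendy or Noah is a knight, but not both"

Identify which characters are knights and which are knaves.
Uma is a knave.
Noah is a knave.
Wendy is a knave.

Verification:
- Uma (knave) says "Wendy tells the truth" - this is FALSE (a lie) because Wendy is a knave.
- Noah (knave) says "Either Noah or Wendy is a knight, but not both" - this is FALSE (a lie) because Noah is a knave and Wendy is a knave.
- Wendy (knave) says "Either Wendy or Noah is a knight, but not both" - this is FALSE (a lie) because Wendy is a knave and Noah is a knave.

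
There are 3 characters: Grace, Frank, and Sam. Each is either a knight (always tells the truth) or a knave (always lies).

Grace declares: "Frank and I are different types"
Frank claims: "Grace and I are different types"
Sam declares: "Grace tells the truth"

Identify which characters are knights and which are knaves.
Grace is a knave.
Frank is a knave.
Sam is a knave.

Verification:
- Grace (knave) says "Frank and I are different types" - this is FALSE (a lie) because Grace is a knave and Frank is a knave.
- Frank (knave) says "Grace and I are different types" - this is FALSE (a lie) because Frank is a knave and Grace is a knave.
- Sam (knave) says "Grace tells the truth" - this is FALSE (a lie) because Grace is a knave.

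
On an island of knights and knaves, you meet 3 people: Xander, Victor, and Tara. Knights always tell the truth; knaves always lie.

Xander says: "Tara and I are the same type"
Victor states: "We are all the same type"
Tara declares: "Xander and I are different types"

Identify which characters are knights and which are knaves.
Xander is a knave.
Victor is a knave.
Tara is a knight.

Verification:
- Xander (knave) says "Tara and I are the same type" - this is FALSE (a lie) because Xander is a knave and Tara is a knight.
- Victor (knave) says "We are all the same type" - this is FALSE (a lie) because Tara is a knight and Xander and Victor are knaves.
- Tara (knight) says "Xander and I are different types" - this is TRUE because Tara is a knight and Xander is a knave.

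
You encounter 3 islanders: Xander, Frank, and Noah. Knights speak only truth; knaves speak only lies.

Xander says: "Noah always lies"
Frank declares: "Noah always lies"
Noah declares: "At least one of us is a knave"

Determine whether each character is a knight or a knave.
Xander is a knave.
Frank is a knave.
Noah is a knight.

Verification:
- Xander (knave) says "Noah always lies" - this is FALSE (a lie) because Noah is a knight.
- Frank (knave) says "Noah always lies" - this is FALSE (a lie) because Noah is a knight.
- Noah (knight) says "At least one of us is a knave" - this is TRUE because Xander and Frank are knaves.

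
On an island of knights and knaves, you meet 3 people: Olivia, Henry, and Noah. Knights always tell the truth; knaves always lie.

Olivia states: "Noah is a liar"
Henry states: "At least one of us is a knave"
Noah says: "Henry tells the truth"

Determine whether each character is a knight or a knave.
Olivia is a knave.
Henry is a knight.
Noah is a knight.

Verification:
- Olivia (knave) says "Noah is a liar" - this is FALSE (a lie) because Noah is a knight.
- Henry (knight) says "At least one of us is a knave" - this is TRUE because Olivia is a knave.
- Noah (knight) says "Henry tells the truth" - this is TRUE because Henry is a knight.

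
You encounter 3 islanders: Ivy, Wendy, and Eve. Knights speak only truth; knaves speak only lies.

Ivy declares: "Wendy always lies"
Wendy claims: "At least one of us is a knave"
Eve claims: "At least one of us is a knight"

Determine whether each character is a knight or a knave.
Ivy is a knave.
Wendy is a knight.
Eve is a knight.

Verification:
- Ivy (knave) says "Wendy always lies" - this is FALSE (a lie) because Wendy is a knight.
- Wendy (knight) says "At least one of us is a knave" - this is TRUE because Ivy is a knave.
- Eve (knight) says "At least one of us is a knight" - this is TRUE because Wendy and Eve are knights.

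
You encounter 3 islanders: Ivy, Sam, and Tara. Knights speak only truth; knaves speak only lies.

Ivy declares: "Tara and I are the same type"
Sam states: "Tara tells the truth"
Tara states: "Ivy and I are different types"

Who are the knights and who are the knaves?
Ivy is a knave.
Sam is a knight.
Tara is a knight.

Verification:
- Ivy (knave) says "Tara and I are the same type" - this is FALSE (a lie) because Ivy is a knave and Tara is a knight.
- Sam (knight) says "Tara tells the truth" - this is TRUE because Tara is a knight.
- Tara (knight) says "Ivy and I are different types" - this is TRUE because Tara is a knight and Ivy is a knave.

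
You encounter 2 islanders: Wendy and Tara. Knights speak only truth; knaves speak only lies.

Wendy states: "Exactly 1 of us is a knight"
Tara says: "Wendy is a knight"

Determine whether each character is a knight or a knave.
Wendy is a knave.
Tara is a knave.

Verification:
- Wendy (knave) says "Exactly 1 of us is a knight" - this is FALSE (a lie) because there are 0 knights.
- Tara (knave) says "Wendy is a knight" - this is FALSE (a lie) because Wendy is a knave.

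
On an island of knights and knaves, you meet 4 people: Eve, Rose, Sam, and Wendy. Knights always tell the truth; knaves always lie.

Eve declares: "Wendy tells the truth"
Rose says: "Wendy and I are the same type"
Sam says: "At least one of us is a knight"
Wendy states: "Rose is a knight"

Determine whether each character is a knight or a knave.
Eve is a knight.
Rose is a knight.
Sam is a knight.
Wendy is a knight.

Verification:
- Eve (knight) says "Wendy tells the truth" - this is TRUE because Wendy is a knight.
- Rose (knight) says "Wendy and I are the same type" - this is TRUE because Rose is a knight and Wendy is a knight.
- Sam (knight) says "At least one of us is a knight" - this is TRUE because Eve, Rose, Sam, and Wendy are knights.
- Wendy (knight) says "Rose is a knight" - this is TRUE because Rose is a knight.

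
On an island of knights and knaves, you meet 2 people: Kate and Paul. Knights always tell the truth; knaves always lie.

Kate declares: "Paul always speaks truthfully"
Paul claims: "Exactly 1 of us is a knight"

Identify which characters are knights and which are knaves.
Kate is a knave.
Paul is a knave.

Verification:
- Kate (knave) says "Paul always speaks truthfully" - this is FALSE (a lie) because Paul is a knave.
- Paul (knave) says "Exactly 1 of us is a knight" - this is FALSE (a lie) because there are 0 knights.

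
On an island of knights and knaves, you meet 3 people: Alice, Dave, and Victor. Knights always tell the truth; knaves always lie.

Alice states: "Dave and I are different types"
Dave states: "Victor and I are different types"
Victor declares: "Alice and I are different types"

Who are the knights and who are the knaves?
Alice is a knave.
Dave is a knave.
Victor is a knave.

Verification:
- Alice (knave) says "Dave and I are different types" - this is FALSE (a lie) because Alice is a knave and Dave is a knave.
- Dave (knave) says "Victor and I are different types" - this is FALSE (a lie) because Dave is a knave and Victor is a knave.
- Victor (knave) says "Alice and I are different types" - this is FALSE (a lie) because Victor is a knave and Alice is a knave.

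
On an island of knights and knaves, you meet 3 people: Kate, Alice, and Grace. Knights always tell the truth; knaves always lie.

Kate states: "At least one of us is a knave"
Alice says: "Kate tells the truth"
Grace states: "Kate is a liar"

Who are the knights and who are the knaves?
Kate is a knight.
Alice is a knight.
Grace is a knave.

Verification:
- Kate (knight) says "At least one of us is a knave" - this is TRUE because Grace is a knave.
- Alice (knight) says "Kate tells the truth" - this is TRUE because Kate is a knight.
- Grace (knave) says "Kate is a liar" - this is FALSE (a lie) because Kate is a knight.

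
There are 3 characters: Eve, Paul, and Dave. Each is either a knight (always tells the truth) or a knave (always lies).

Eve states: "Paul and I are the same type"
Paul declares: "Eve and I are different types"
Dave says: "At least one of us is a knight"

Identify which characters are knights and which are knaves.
Eve is a knave.
Paul is a knight.
Dave is a knight.

Verification:
- Eve (knave) says "Paul and I are the same type" - this is FALSE (a lie) because Eve is a knave and Paul is a knight.
- Paul (knight) says "Eve and I are different types" - this is TRUE because Paul is a knight and Eve is a knave.
- Dave (knight) says "At least one of us is a knight" - this is TRUE because Paul and Dave are knights.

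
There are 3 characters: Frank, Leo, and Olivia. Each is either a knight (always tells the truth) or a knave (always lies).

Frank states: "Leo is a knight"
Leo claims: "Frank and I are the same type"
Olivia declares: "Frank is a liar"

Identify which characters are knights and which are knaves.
Frank is a knight.
Leo is a knight.
Olivia is a knave.

Verification:
- Frank (knight) says "Leo is a knight" - this is TRUE because Leo is a knight.
- Leo (knight) says "Frank and I are the same type" - this is TRUE because Leo is a knight and Frank is a knight.
- Olivia (knave) says "Frank is a liar" - this is FALSE (a lie) because Frank is a knight.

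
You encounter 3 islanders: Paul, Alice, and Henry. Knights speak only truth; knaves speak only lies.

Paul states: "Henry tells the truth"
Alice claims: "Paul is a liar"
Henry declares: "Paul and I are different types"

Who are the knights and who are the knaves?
Paul is a knave.
Alice is a knight.
Henry is a knave.

Verification:
- Paul (knave) says "Henry tells the truth" - this is FALSE (a lie) because Henry is a knave.
- Alice (knight) says "Paul is a liar" - this is TRUE because Paul is a knave.
- Henry (knave) says "Paul and I are different types" - this is FALSE (a lie) because Henry is a knave and Paul is a knave.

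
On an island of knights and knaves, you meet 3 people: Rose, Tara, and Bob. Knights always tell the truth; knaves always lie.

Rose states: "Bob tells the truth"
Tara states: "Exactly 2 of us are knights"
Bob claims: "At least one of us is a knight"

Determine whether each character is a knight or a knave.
Rose is a knave.
Tara is a knave.
Bob is a knave.

Verification:
- Rose (knave) says "Bob tells the truth" - this is FALSE (a lie) because Bob is a knave.
- Tara (knave) says "Exactly 2 of us are knights" - this is FALSE (a lie) because there are 0 knights.
- Bob (knave) says "At least one of us is a knight" - this is FALSE (a lie) because no one is a knight.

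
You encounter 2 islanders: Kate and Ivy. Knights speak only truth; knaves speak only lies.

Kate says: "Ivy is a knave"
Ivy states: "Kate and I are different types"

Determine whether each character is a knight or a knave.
Kate is a knave.
Ivy is a knight.

Verification:
- Kate (knave) says "Ivy is a knave" - this is FALSE (a lie) because Ivy is a knight.
- Ivy (knight) says "Kate and I are different types" - this is TRUE because Ivy is a knight and Kate is a knave.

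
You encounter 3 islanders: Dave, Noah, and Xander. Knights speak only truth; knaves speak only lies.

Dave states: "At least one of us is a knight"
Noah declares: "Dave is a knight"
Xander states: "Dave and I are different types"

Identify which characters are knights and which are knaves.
Dave is a knave.
Noah is a knave.
Xander is a knave.

Verification:
- Dave (knave) says "At least one of us is a knight" - this is FALSE (a lie) because no one is a knight.
- Noah (knave) says "Dave is a knight" - this is FALSE (a lie) because Dave is a knave.
- Xander (knave) says "Dave and I are different types" - this is FALSE (a lie) because Xander is a knave and Dave is a knave.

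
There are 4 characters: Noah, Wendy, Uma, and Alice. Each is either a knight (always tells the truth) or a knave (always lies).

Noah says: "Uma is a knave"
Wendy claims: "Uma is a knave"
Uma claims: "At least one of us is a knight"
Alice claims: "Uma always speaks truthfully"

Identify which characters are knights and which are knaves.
Noah is a knave.
Wendy is a knave.
Uma is a knight.
Alice is a knight.

Verification:
- Noah (knave) says "Uma is a knave" - this is FALSE (a lie) because Uma is a knight.
- Wendy (knave) says "Uma is a knave" - this is FALSE (a lie) because Uma is a knight.
- Uma (knight) says "At least one of us is a knight" - this is TRUE because Uma and Alice are knights.
- Alice (knight) says "Uma always speaks truthfully" - this is TRUE because Uma is a knight.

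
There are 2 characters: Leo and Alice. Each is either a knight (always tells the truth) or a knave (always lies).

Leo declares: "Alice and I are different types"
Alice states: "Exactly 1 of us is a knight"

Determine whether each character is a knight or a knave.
Leo is a knave.
Alice is a knave.

Verification:
- Leo (knave) says "Alice and I are different types" - this is FALSE (a lie) because Leo is a knave and Alice is a knave.
- Alice (knave) says "Exactly 1 of us is a knight" - this is FALSE (a lie) because there are 0 knights.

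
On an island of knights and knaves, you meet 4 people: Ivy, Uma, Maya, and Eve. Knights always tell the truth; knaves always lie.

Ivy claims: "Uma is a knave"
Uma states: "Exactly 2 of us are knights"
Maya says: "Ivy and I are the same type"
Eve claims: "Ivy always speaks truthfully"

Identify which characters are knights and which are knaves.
Ivy is a knight.
Uma is a knave.
Maya is a knight.
Eve is a knight.

Verification:
- Ivy (knight) says "Uma is a knave" - this is TRUE because Uma is a knave.
- Uma (knave) says "Exactly 2 of us are knights" - this is FALSE (a lie) because there are 3 knights.
- Maya (knight) says "Ivy and I are the same type" - this is TRUE because Maya is a knight and Ivy is a knight.
- Eve (knight) says "Ivy always speaks truthfully" - this is TRUE because Ivy is a knight.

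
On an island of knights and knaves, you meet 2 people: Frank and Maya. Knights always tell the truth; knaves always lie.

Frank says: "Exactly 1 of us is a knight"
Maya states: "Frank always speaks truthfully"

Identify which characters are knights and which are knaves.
Frank is a knave.
Maya is a knave.

Verification:
- Frank (knave) says "Exactly 1 of us is a knight" - this is FALSE (a lie) because there are 0 knights.
- Maya (knave) says "Frank always speaks truthfully" - this is FALSE (a lie) because Frank is a knave.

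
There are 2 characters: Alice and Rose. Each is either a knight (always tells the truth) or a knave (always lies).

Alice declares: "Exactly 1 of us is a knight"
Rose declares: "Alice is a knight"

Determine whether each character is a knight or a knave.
Alice is a knave.
Rose is a knave.

Verification:
- Alice (knave) says "Exactly 1 of us is a knight" - this is FALSE (a lie) because there are 0 knights.
- Rose (knave) says "Alice is a knight" - this is FALSE (a lie) because Alice is a knave.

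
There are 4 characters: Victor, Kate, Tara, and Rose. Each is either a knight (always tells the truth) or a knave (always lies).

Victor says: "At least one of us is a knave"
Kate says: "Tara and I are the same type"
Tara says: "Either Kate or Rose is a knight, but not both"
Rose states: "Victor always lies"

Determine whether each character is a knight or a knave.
Victor is a knight.
Kate is a knight.
Tara is a knight.
Rose is a knave.

Verification:
- Victor (knight) says "At least one of us is a knave" - this is TRUE because Rose is a knave.
- Kate (knight) says "Tara and I are the same type" - this is TRUE because Kate is a knight and Tara is a knight.
- Tara (knight) says "Either Kate or Rose is a knight, but not both" - this is TRUE because Kate is a knight and Rose is a knave.
- Rose (knave) says "Victor always lies" - this is FALSE (a lie) because Victor is a knight.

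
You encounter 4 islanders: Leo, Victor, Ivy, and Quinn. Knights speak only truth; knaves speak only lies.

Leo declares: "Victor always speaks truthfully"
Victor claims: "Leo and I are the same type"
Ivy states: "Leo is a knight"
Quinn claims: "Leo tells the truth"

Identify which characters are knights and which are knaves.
Leo is a knight.
Victor is a knight.
Ivy is a knight.
Quinn is a knight.

Verification:
- Leo (knight) says "Victor always speaks truthfully" - this is TRUE because Victor is a knight.
- Victor (knight) says "Leo and I are the same type" - this is TRUE because Victor is a knight and Leo is a knight.
- Ivy (knight) says "Leo is a knight" - this is TRUE because Leo is a knight.
- Quinn (knight) says "Leo tells the truth" - this is TRUE because Leo is a knight.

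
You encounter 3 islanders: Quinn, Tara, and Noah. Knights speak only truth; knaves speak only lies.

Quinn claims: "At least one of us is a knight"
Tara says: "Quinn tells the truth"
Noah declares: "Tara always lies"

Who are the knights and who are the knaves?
Quinn is a knight.
Tara is a knight.
Noah is a knave.

Verification:
- Quinn (knight) says "At least one of us is a knight" - this is TRUE because Quinn and Tara are knights.
- Tara (knight) says "Quinn tells the truth" - this is TRUE because Quinn is a knight.
- Noah (knave) says "Tara always lies" - this is FALSE (a lie) because Tara is a knight.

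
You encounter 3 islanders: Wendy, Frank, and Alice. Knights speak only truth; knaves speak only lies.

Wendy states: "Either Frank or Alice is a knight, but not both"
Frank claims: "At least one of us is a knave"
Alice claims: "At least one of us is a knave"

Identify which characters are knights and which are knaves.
Wendy is a knave.
Frank is a knight.
Alice is a knight.

Verification:
- Wendy (knave) says "Either Frank or Alice is a knight, but not both" - this is FALSE (a lie) because Frank is a knight and Alice is a knight.
- Frank (knight) says "At least one of us is a knave" - this is TRUE because Wendy is a knave.
- Alice (knight) says "At least one of us is a knave" - this is TRUE because Wendy is a knave.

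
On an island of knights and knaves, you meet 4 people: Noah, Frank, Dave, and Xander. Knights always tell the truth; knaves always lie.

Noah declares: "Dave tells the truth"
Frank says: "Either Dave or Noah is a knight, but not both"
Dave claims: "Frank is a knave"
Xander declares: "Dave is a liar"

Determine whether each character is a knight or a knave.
Noah is a knight.
Frank is a knave.
Dave is a knight.
Xander is a knave.

Verification:
- Noah (knight) says "Dave tells the truth" - this is TRUE because Dave is a knight.
- Frank (knave) says "Either Dave or Noah is a knight, but not both" - this is FALSE (a lie) because Dave is a knight and Noah is a knight.
- Dave (knight) says "Frank is a knave" - this is TRUE because Frank is a knave.
- Xander (knave) says "Dave is a liar" - this is FALSE (a lie) because Dave is a knight.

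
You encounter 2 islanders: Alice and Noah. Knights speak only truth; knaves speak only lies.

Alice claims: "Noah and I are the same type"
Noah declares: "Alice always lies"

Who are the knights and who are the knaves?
Alice is a knave.
Noah is a knight.

Verification:
- Alice (knave) says "Noah and I are the same type" - this is FALSE (a lie) because Alice is a knave and Noah is a knight.
- Noah (knight) says "Alice always lies" - this is TRUE because Alice is a knave.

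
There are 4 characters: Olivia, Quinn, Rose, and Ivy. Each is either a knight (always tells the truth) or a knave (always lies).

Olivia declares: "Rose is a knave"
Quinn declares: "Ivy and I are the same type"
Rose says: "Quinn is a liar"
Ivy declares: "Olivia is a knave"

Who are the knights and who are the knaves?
Olivia is a knave.
Quinn is a knave.
Rose is a knight.
Ivy is a knight.

Verification:
- Olivia (knave) says "Rose is a knave" - this is FALSE (a lie) because Rose is a knight.
- Quinn (knave) says "Ivy and I are the same type" - this is FALSE (a lie) because Quinn is a knave and Ivy is a knight.
- Rose (knight) says "Quinn is a liar" - this is TRUE because Quinn is a knave.
- Ivy (knight) says "Olivia is a knave" - this is TRUE because Olivia is a knave.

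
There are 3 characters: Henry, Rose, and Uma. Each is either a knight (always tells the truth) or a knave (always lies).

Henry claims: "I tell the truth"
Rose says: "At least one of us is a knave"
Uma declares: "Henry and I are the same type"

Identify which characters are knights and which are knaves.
Henry is a knight.
Rose is a knight.
Uma is a knave.

Verification:
- Henry (knight) says "I tell the truth" - this is TRUE because Henry is a knight.
- Rose (knight) says "At least one of us is a knave" - this is TRUE because Uma is a knave.
- Uma (knave) says "Henry and I are the same type" - this is FALSE (a lie) because Uma is a knave and Henry is a knight.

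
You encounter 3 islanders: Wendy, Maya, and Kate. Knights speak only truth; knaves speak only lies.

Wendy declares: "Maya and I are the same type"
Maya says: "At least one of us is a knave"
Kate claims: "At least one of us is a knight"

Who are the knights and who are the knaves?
Wendy is a knave.
Maya is a knight.
Kate is a knight.

Verification:
- Wendy (knave) says "Maya and I are the same type" - this is FALSE (a lie) because Wendy is a knave and Maya is a knight.
- Maya (knight) says "At least one of us is a knave" - this is TRUE because Wendy is a knave.
- Kate (knight) says "At least one of us is a knight" - this is TRUE because Maya and Kate are knights.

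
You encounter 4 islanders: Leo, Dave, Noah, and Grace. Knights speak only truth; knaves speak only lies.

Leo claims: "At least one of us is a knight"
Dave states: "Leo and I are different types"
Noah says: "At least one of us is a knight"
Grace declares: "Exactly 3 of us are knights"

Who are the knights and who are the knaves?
Leo is a knave.
Dave is a knave.
Noah is a knave.
Grace is a knave.

Verification:
- Leo (knave) says "At least one of us is a knight" - this is FALSE (a lie) because no one is a knight.
- Dave (knave) says "Leo and I are different types" - this is FALSE (a lie) because Dave is a knave and Leo is a knave.
- Noah (knave) says "At least one of us is a knight" - this is FALSE (a lie) because no one is a knight.
- Grace (knave) says "Exactly 3 of us are knights" - this is FALSE (a lie) because there are 0 knights.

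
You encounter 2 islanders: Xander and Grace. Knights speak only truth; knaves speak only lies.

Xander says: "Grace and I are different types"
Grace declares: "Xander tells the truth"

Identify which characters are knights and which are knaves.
Xander is a knave.
Grace is a knave.

Verification:
- Xander (knave) says "Grace and I are different types" - this is FALSE (a lie) because Xander is a knave and Grace is a knave.
- Grace (knave) says "Xander tells the truth" - this is FALSE (a lie) because Xander is a knave.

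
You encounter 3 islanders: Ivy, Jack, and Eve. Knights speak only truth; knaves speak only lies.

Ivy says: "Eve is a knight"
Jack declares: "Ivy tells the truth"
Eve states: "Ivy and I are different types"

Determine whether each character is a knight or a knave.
Ivy is a knave.
Jack is a knave.
Eve is a knave.

Verification:
- Ivy (knave) says "Eve is a knight" - this is FALSE (a lie) because Eve is a knave.
- Jack (knave) says "Ivy tells the truth" - this is FALSE (a lie) because Ivy is a knave.
- Eve (knave) says "Ivy and I are different types" - this is FALSE (a lie) because Eve is a knave and Ivy is a knave.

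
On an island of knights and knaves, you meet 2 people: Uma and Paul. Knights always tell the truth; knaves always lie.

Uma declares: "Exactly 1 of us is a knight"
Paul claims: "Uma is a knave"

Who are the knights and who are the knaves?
Uma is a knight.
Paul is a knave.

Verification:
- Uma (knight) says "Exactly 1 of us is a knight" - this is TRUE because there are 1 knights.
- Paul (knave) says "Uma is a knave" - this is FALSE (a lie) because Uma is a knight.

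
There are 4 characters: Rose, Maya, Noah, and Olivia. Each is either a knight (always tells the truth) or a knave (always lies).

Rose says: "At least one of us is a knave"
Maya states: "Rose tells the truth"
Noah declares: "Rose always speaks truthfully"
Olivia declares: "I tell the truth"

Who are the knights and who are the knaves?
Rose is a knight.
Maya is a knight.
Noah is a knight.
Olivia is a knave.

Verification:
- Rose (knight) says "At least one of us is a knave" - this is TRUE because Olivia is a knave.
- Maya (knight) says "Rose tells the truth" - this is TRUE because Rose is a knight.
- Noah (knight) says "Rose always speaks truthfully" - this is TRUE because Rose is a knight.
- Olivia (knave) says "I tell the truth" - this is FALSE (a lie) because Olivia is a knave.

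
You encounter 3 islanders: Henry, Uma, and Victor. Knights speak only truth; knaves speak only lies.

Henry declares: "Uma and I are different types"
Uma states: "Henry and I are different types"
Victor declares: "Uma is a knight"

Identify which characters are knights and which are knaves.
Henry is a knave.
Uma is a knave.
Victor is a knave.

Verification:
- Henry (knave) says "Uma and I are different types" - this is FALSE (a lie) because Henry is a knave and Uma is a knave.
- Uma (knave) says "Henry and I are different types" - this is FALSE (a lie) because Uma is a knave and Henry is a knave.
- Victor (knave) says "Uma is a knight" - this is FALSE (a lie) because Uma is a knave.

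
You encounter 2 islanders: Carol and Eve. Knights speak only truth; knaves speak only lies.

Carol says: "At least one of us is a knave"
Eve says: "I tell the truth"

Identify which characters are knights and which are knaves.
Carol is a knight.
Eve is a knave.

Verification:
- Carol (knight) says "At least one of us is a knave" - this is TRUE because Eve is a knave.
- Eve (knave) says "I tell the truth" - this is FALSE (a lie) because Eve is a knave.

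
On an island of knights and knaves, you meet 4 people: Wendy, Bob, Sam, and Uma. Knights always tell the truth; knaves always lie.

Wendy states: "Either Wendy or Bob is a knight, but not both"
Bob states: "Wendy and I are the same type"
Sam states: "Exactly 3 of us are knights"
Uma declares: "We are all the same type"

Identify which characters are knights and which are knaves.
Wendy is a knight.
Bob is a knave.
Sam is a knave.
Uma is a knave.

Verification:
- Wendy (knight) says "Either Wendy or Bob is a knight, but not both" - this is TRUE because Wendy is a knight and Bob is a knave.
- Bob (knave) says "Wendy and I are the same type" - this is FALSE (a lie) because Bob is a knave and Wendy is a knight.
- Sam (knave) says "Exactly 3 of us are knights" - this is FALSE (a lie) because there are 1 knights.
- Uma (knave) says "We are all the same type" - this is FALSE (a lie) because Wendy is a knight and Bob, Sam, and Uma are knaves.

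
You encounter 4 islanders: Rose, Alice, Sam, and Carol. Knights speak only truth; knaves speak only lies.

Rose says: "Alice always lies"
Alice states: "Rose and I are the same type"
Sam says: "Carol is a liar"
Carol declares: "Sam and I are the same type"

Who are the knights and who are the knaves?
Rose is a knight.
Alice is a knave.
Sam is a knight.
Carol is a knave.

Verification:
- Rose (knight) says "Alice always lies" - this is TRUE because Alice is a knave.
- Alice (knave) says "Rose and I are the same type" - this is FALSE (a lie) because Alice is a knave and Rose is a knight.
- Sam (knight) says "Carol is a liar" - this is TRUE because Carol is a knave.
- Carol (knave) says "Sam and I are the same type" - this is FALSE (a lie) because Carol is a knave and Sam is a knight.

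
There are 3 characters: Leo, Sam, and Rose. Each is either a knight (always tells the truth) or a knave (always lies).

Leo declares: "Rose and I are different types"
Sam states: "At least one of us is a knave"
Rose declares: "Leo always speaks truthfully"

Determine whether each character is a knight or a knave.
Leo is a knave.
Sam is a knight.
Rose is a knave.

Verification:
- Leo (knave) says "Rose and I are different types" - this is FALSE (a lie) because Leo is a knave and Rose is a knave.
- Sam (knight) says "At least one of us is a knave" - this is TRUE because Leo and Rose are knaves.
- Rose (knave) says "Leo always speaks truthfully" - this is FALSE (a lie) because Leo is a knave.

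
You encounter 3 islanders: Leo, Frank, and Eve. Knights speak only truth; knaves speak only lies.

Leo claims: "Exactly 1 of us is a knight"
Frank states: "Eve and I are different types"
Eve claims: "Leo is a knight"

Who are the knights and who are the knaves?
Leo is a knave.
Frank is a knave.
Eve is a knave.

Verification:
- Leo (knave) says "Exactly 1 of us is a knight" - this is FALSE (a lie) because there are 0 knights.
- Frank (knave) says "Eve and I are different types" - this is FALSE (a lie) because Frank is a knave and Eve is a knave.
- Eve (knave) says "Leo is a knight" - this is FALSE (a lie) because Leo is a knave.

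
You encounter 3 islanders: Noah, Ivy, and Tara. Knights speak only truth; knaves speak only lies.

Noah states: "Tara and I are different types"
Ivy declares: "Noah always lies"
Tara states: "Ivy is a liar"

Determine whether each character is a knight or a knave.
Noah is a knave.
Ivy is a knight.
Tara is a knave.

Verification:
- Noah (knave) says "Tara and I are different types" - this is FALSE (a lie) because Noah is a knave and Tara is a knave.
- Ivy (knight) says "Noah always lies" - this is TRUE because Noah is a knave.
- Tara (knave) says "Ivy is a liar" - this is FALSE (a lie) because Ivy is a knight.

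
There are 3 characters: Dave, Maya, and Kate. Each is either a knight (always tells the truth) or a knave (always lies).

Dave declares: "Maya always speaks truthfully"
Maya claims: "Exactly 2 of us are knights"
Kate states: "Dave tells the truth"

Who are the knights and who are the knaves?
Dave is a knave.
Maya is a knave.
Kate is a knave.

Verification:
- Dave (knave) says "Maya always speaks truthfully" - this is FALSE (a lie) because Maya is a knave.
- Maya (knave) says "Exactly 2 of us are knights" - this is FALSE (a lie) because there are 0 knights.
- Kate (knave) says "Dave tells the truth" - this is FALSE (a lie) because Dave is a knave.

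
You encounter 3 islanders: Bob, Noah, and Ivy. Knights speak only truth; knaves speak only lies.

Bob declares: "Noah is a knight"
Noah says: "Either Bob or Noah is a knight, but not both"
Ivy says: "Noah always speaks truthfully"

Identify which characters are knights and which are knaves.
Bob is a knave.
Noah is a knave.
Ivy is a knave.

Verification:
- Bob (knave) says "Noah is a knight" - this is FALSE (a lie) because Noah is a knave.
- Noah (knave) says "Either Bob or Noah is a knight, but not both" - this is FALSE (a lie) because Bob is a knave and Noah is a knave.
- Ivy (knave) says "Noah always speaks truthfully" - this is FALSE (a lie) because Noah is a knave.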